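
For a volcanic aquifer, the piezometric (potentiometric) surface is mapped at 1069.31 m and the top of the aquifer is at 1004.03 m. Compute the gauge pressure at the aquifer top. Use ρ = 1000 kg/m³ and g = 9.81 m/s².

Pressure head at the aquifer top: ψ = h − z = 1069.31 − 1004.03 = 65.28 m.
P = ρgψ = 1000 × 9.81 × 65.28 = 640397 Pa ≈ 640 kPa.

P ≈ 640 kPa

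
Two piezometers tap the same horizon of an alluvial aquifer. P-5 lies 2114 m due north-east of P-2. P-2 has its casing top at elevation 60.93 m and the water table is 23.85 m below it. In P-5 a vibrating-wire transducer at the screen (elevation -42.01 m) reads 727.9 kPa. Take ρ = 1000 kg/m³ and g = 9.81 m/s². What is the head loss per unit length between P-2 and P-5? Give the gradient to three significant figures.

i ≈ 0.00231 m/m

Total head at P-2: h = 60.93 − 23.85 = 37.08 m.
Pressure head at P-5: ψ = P/(ρg) = 727.9×1000 / (1000 × 9.81) = 74.20 m.
Total head at P-5: h = z + ψ = -42.01 + 74.20 = 32.19 m.
Head difference: h(P-2) − h(P-5) = 37.08 − 32.19 = 4.89 m.
Hydraulic gradient: i = |Δh| / L = 4.89 / 2114 = 0.00231.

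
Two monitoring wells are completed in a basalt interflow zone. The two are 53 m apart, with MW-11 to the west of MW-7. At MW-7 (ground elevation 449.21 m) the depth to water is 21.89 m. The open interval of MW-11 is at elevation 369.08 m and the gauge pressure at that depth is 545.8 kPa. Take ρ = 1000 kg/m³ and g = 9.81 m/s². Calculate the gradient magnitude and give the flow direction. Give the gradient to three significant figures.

Total head at MW-7: h = 449.21 − 21.89 = 427.32 m.
Pressure head at MW-11: ψ = P/(ρg) = 545.8×1000 / (1000 × 9.81) = 55.64 m.
Total head at MW-11: h = z + ψ = 369.08 + 55.64 = 424.72 m.
Head difference: h(MW-7) − h(MW-11) = 427.32 − 424.72 = 2.60 m.
Hydraulic gradient: i = |Δh| / L = 2.60 / 53 = 0.0491.
Flow is from higher to lower head: from MW-7 toward MW-11, i.e. toward the west.

i ≈ 0.0491; groundwater flows toward the west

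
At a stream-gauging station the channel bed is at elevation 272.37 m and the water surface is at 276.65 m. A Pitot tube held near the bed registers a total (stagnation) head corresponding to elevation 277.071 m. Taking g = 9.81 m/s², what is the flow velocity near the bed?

v ≈ 2.87 m/s

Near the bed, under hydrostatic conditions, the piezometric head (z + ψ) equals the free-surface elevation, 276.65 m.
Velocity head = total − piezometric = 277.071 − 276.65 = 0.421 m.
v = √(2g·h_v) = √(2 × 9.81 × 0.421) = 2.87 m/s.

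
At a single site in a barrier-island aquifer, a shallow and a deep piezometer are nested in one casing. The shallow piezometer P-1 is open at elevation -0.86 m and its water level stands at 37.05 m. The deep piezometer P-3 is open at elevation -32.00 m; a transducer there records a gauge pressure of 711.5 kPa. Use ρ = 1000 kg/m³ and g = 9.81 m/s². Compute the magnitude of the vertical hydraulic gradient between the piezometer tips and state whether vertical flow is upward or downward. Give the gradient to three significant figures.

|i_v| ≈ 0.112; vertical flow is upward

Total head at P-1: h = 37.05 m (water level in the standpipe).
Pressure head at P-3: ψ = P/(ρg) = 711.5×1000 / (1000 × 9.81) = 72.53 m.
Total head at P-3: h = z + ψ = -32.00 + 72.53 = 40.53 m.
Δh = h(P-1) − h(P-3) = 37.05 − 40.53 = -3.48 m.
Vertical separation Δz = -0.86 − (-32.00) = 31.14 m.
|i_v| = |Δh| / Δz = 3.48 / 31.14 = 0.112.
Head is higher in the deep piezometer, so vertical flow is upward (discharge condition).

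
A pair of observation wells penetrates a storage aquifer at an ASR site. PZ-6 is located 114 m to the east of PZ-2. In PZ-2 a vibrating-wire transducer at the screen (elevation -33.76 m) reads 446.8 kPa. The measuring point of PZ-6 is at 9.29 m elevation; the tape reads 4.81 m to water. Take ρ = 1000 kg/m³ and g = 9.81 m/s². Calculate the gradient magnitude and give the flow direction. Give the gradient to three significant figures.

i ≈ 0.0641; groundwater flows toward the east

Pressure head at PZ-2: ψ = P/(ρg) = 446.8×1000 / (1000 × 9.81) = 45.55 m.
Total head at PZ-2: h = z + ψ = -33.76 + 45.55 = 11.79 m.
Total head at PZ-6: h = 9.29 − 4.81 = 4.48 m.
Head difference: h(PZ-2) − h(PZ-6) = 11.79 − 4.48 = 7.31 m.
Hydraulic gradient: i = |Δh| / L = 7.31 / 114 = 0.0641.
Flow is from higher to lower head: from PZ-2 toward PZ-6, i.e. toward the east.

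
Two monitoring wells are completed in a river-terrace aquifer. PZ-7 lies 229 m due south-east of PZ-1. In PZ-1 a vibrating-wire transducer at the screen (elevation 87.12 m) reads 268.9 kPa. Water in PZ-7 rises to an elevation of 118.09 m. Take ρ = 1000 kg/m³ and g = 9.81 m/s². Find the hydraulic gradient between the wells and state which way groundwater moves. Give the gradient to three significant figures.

Pressure head at PZ-1: ψ = P/(ρg) = 268.9×1000 / (1000 × 9.81) = 27.41 m.
Total head at PZ-1: h = z + ψ = 87.12 + 27.41 = 114.53 m.
Total head at PZ-7: h = 118.09 m (water level in the piezometer is the total head).
Head difference: h(PZ-1) − h(PZ-7) = 114.53 − 118.09 = -3.56 m.
Hydraulic gradient: i = |Δh| / L = 3.56 / 229 = 0.0155.
Flow is from higher to lower head: from PZ-7 toward PZ-1, i.e. toward the north-west.

i ≈ 0.0155; groundwater flows toward the north-west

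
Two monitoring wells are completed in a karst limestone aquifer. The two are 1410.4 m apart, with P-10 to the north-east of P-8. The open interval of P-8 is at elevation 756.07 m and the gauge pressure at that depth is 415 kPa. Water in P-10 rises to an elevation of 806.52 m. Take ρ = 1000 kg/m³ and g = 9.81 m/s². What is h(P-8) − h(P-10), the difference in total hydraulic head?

Pressure head at P-8: ψ = P/(ρg) = 415×1000 / (1000 × 9.81) = 42.30 m.
Total head at P-8: h = z + ψ = 756.07 + 42.30 = 798.37 m.
Total head at P-10: h = 806.52 m (water level in the piezometer is the total head).
Head difference: h(P-8) − h(P-10) = 798.37 − 806.52 = -8.15 m.

Δh ≈ -8.15 m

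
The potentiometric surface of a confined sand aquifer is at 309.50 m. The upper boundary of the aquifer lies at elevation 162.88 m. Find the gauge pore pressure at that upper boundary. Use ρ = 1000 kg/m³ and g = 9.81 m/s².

P ≈ 1440 kPa

Pressure head at the aquifer top: ψ = h − z = 309.50 − 162.88 = 146.62 m.
P = ρgψ = 1000 × 9.81 × 146.62 = 1438342 Pa ≈ 1440 kPa.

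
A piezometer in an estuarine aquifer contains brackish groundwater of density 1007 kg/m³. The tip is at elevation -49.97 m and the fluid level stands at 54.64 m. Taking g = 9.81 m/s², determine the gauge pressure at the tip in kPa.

Pressure head ψ = h − z = 54.64 − (-49.97) = 104.61 m.
P = ρgψ = 1007 × 9.81 × 104.61 = 1033408 Pa ≈ 1030 kPa.

P ≈ 1030 kPa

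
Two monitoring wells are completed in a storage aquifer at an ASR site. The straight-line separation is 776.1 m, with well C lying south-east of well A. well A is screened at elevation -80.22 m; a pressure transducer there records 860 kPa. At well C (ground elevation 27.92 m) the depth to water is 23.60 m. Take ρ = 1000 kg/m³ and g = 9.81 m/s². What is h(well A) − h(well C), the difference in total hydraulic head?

Δh ≈ 3.13 m

Pressure head at well A: ψ = P/(ρg) = 860×1000 / (1000 × 9.81) = 87.67 m.
Total head at well A: h = z + ψ = -80.22 + 87.67 = 7.45 m.
Total head at well C: h = 27.92 − 23.60 = 4.32 m.
Head difference: h(well A) − h(well C) = 7.45 − 4.32 = 3.13 m.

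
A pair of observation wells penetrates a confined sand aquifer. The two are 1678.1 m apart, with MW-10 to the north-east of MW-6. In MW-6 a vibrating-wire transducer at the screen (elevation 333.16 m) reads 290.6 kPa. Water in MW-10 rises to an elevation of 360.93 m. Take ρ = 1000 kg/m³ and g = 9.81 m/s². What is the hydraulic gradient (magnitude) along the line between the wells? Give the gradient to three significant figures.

Pressure head at MW-6: ψ = P/(ρg) = 290.6×1000 / (1000 × 9.81) = 29.62 m.
Total head at MW-6: h = z + ψ = 333.16 + 29.62 = 362.78 m.
Total head at MW-10: h = 360.93 m (water level in the piezometer is the total head).
Head difference: h(MW-6) − h(MW-10) = 362.78 − 360.93 = 1.85 m.
Hydraulic gradient: i = |Δh| / L = 1.85 / 1678.1 = 0.00110.

i ≈ 0.00110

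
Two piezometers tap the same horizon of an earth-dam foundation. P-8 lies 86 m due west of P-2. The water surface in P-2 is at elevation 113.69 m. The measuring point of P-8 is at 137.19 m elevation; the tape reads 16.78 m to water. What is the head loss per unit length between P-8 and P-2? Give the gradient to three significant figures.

i ≈ 0.0781 m/m

Total head at P-2: h = 113.69 m (water level in the piezometer is the total head).
Total head at P-8: h = 137.19 − 16.78 = 120.41 m.
Head difference: h(P-2) − h(P-8) = 113.69 − 120.41 = -6.72 m.
Hydraulic gradient: i = |Δh| / L = 6.72 / 86 = 0.0781.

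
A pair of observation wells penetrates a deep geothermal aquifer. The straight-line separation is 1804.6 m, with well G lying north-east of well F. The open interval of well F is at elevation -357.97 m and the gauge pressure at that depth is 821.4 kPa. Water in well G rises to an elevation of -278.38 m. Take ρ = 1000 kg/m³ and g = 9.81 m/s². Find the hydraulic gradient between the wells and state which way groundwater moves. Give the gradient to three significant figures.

i ≈ 0.00229; groundwater flows toward the north-east

Pressure head at well F: ψ = P/(ρg) = 821.4×1000 / (1000 × 9.81) = 83.73 m.
Total head at well F: h = z + ψ = -357.97 + 83.73 = -274.24 m.
Total head at well G: h = -278.38 m (water level in the piezometer is the total head).
Head difference: h(well F) − h(well G) = -274.24 − (-278.38) = 4.14 m.
Hydraulic gradient: i = |Δh| / L = 4.14 / 1804.6 = 0.00229.
Flow is from higher to lower head: from well F toward well G, i.e. toward the north-east.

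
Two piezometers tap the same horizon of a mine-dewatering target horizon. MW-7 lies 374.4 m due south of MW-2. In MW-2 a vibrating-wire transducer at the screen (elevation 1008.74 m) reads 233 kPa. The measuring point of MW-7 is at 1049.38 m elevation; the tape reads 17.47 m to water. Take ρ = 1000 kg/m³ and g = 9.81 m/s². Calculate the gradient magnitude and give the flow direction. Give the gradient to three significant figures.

Pressure head at MW-2: ψ = P/(ρg) = 233×1000 / (1000 × 9.81) = 23.75 m.
Total head at MW-2: h = z + ψ = 1008.74 + 23.75 = 1032.49 m.
Total head at MW-7: h = 1049.38 − 17.47 = 1031.91 m.
Head difference: h(MW-2) − h(MW-7) = 1032.49 − 1031.91 = 0.58 m.
Hydraulic gradient: i = |Δh| / L = 0.58 / 374.4 = 0.00155.
Flow is from higher to lower head: from MW-2 toward MW-7, i.e. toward the south.

i ≈ 0.00155; groundwater flows toward the south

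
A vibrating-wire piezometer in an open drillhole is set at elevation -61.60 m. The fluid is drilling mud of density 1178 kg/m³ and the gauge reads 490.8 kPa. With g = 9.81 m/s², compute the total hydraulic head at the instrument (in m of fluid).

h ≈ -19.13 m

ψ = P/(ρg) = 490.8×1000 / (1178 × 9.81) = 42.47 m.
h = z + ψ = -61.60 + 42.47 = -19.13 m.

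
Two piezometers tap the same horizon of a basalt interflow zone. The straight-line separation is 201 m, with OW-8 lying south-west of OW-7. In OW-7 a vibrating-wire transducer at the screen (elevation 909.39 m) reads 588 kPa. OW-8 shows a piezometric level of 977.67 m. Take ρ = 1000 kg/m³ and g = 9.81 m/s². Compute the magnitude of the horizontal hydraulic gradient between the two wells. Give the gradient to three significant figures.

Pressure head at OW-7: ψ = P/(ρg) = 588×1000 / (1000 × 9.81) = 59.94 m.
Total head at OW-7: h = z + ψ = 909.39 + 59.94 = 969.33 m.
Total head at OW-8: h = 977.67 m (water level in the piezometer is the total head).
Head difference: h(OW-7) − h(OW-8) = 969.33 − 977.67 = -8.34 m.
Hydraulic gradient: i = |Δh| / L = 8.34 / 201 = 0.0415.

i ≈ 0.0415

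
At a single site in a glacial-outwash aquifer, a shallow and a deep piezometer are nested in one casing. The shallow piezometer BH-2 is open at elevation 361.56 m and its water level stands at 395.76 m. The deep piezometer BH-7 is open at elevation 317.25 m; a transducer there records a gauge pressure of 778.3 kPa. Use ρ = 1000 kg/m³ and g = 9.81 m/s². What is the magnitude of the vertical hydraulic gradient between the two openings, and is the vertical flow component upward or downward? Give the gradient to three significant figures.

|i_v| ≈ 0.0187; vertical flow is upward

Total head at BH-2: h = 395.76 m (water level in the standpipe).
Pressure head at BH-7: ψ = P/(ρg) = 778.3×1000 / (1000 × 9.81) = 79.34 m.
Total head at BH-7: h = z + ψ = 317.25 + 79.34 = 396.59 m.
Δh = h(BH-2) − h(BH-7) = 395.76 − 396.59 = -0.83 m.
Vertical separation Δz = 361.56 − 317.25 = 44.31 m.
|i_v| = |Δh| / Δz = 0.83 / 44.31 = 0.0187.
Head is higher in the deep piezometer, so vertical flow is upward (discharge condition).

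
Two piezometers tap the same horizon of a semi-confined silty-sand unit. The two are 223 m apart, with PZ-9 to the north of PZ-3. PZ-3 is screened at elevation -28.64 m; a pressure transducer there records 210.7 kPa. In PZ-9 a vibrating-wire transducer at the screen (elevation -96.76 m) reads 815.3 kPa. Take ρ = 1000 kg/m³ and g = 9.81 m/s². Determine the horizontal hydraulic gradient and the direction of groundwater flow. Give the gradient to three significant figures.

Pressure head at PZ-3: ψ = P/(ρg) = 210.7×1000 / (1000 × 9.81) = 21.48 m.
Total head at PZ-3: h = z + ψ = -28.64 + 21.48 = -7.16 m.
Pressure head at PZ-9: ψ = P/(ρg) = 815.3×1000 / (1000 × 9.81) = 83.11 m.
Total head at PZ-9: h = z + ψ = -96.76 + 83.11 = -13.65 m.
Head difference: h(PZ-3) − h(PZ-9) = -7.16 − (-13.65) = 6.49 m.
Hydraulic gradient: i = |Δh| / L = 6.49 / 223 = 0.0291.
Flow is from higher to lower head: from PZ-3 toward PZ-9, i.e. toward the north.

i ≈ 0.0291; groundwater flows toward the north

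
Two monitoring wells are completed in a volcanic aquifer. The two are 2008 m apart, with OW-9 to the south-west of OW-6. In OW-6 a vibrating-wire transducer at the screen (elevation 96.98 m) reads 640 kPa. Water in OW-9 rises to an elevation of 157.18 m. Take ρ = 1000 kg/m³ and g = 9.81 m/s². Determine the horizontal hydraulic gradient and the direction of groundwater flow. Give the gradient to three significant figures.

Pressure head at OW-6: ψ = P/(ρg) = 640×1000 / (1000 × 9.81) = 65.24 m.
Total head at OW-6: h = z + ψ = 96.98 + 65.24 = 162.22 m.
Total head at OW-9: h = 157.18 m (water level in the piezometer is the total head).
Head difference: h(OW-6) − h(OW-9) = 162.22 − 157.18 = 5.04 m.
Hydraulic gradient: i = |Δh| / L = 5.04 / 2008 = 0.00251.
Flow is from higher to lower head: from OW-6 toward OW-9, i.e. toward the south-west.

i ≈ 0.00251; groundwater flows toward the south-west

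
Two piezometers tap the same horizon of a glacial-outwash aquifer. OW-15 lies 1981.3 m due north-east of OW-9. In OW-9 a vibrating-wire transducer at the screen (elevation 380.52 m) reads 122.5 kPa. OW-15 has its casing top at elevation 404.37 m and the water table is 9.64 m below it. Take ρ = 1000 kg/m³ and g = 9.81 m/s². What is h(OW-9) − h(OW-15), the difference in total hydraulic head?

Δh ≈ -1.72 m

Pressure head at OW-9: ψ = P/(ρg) = 122.5×1000 / (1000 × 9.81) = 12.49 m.
Total head at OW-9: h = z + ψ = 380.52 + 12.49 = 393.01 m.
Total head at OW-15: h = 404.37 − 9.64 = 394.73 m.
Head difference: h(OW-9) − h(OW-15) = 393.01 − 394.73 = -1.72 m.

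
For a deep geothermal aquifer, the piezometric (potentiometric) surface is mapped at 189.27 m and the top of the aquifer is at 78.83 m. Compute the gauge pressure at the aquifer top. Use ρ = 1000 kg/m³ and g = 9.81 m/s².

P ≈ 1080 kPa

Pressure head at the aquifer top: ψ = h − z = 189.27 − 78.83 = 110.44 m.
P = ρgψ = 1000 × 9.81 × 110.44 = 1083416 Pa ≈ 1080 kPa.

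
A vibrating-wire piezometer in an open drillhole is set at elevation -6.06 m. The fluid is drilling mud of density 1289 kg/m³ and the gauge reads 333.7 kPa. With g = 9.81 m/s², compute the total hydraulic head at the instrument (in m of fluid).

h ≈ 20.33 m

ψ = P/(ρg) = 333.7×1000 / (1289 × 9.81) = 26.39 m.
h = z + ψ = -6.06 + 26.39 = 20.33 m.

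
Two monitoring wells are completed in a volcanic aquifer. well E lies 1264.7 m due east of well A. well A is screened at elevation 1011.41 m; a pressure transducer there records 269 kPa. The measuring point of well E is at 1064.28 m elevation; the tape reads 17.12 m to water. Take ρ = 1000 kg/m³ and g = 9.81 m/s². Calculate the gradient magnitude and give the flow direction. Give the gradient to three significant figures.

i ≈ 0.00659; groundwater flows toward the west

Pressure head at well A: ψ = P/(ρg) = 269×1000 / (1000 × 9.81) = 27.42 m.
Total head at well A: h = z + ψ = 1011.41 + 27.42 = 1038.83 m.
Total head at well E: h = 1064.28 − 17.12 = 1047.16 m.
Head difference: h(well A) − h(well E) = 1038.83 − 1047.16 = -8.33 m.
Hydraulic gradient: i = |Δh| / L = 8.33 / 1264.7 = 0.00659.
Flow is from higher to lower head: from well E toward well A, i.e. toward the west.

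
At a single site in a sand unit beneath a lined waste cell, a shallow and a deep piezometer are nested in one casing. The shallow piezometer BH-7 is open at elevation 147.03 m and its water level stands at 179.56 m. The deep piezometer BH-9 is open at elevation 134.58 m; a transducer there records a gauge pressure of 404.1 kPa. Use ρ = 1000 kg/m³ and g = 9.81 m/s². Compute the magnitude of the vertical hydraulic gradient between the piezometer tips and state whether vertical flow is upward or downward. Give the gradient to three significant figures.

|i_v| ≈ 0.304; vertical flow is downward

Total head at BH-7: h = 179.56 m (water level in the standpipe).
Pressure head at BH-9: ψ = P/(ρg) = 404.1×1000 / (1000 × 9.81) = 41.19 m.
Total head at BH-9: h = z + ψ = 134.58 + 41.19 = 175.77 m.
Δh = h(BH-7) − h(BH-9) = 179.56 − 175.77 = 3.79 m.
Vertical separation Δz = 147.03 − 134.58 = 12.45 m.
|i_v| = |Δh| / Δz = 3.79 / 12.45 = 0.304.
Head is higher in the shallow piezometer, so vertical flow is downward (recharge condition).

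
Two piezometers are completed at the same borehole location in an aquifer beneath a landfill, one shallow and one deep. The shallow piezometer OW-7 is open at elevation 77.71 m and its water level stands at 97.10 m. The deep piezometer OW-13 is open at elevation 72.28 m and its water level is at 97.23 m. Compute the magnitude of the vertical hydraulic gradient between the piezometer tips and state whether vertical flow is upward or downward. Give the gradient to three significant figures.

Total head at OW-7: h = 97.10 m (water level in the standpipe).
Total head at OW-13: h = 97.23 m.
Δh = h(OW-7) − h(OW-13) = 97.10 − 97.23 = -0.13 m.
Vertical separation Δz = 77.71 − 72.28 = 5.43 m.
|i_v| = |Δh| / Δz = 0.13 / 5.43 = 0.0239.
Head is higher in the deep piezometer, so vertical flow is upward (discharge condition).

|i_v| ≈ 0.0239; vertical flow is upward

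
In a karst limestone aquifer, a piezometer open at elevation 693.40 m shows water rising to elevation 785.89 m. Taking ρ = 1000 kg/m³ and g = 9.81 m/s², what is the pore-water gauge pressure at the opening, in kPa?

Pressure head ψ = h − z = 785.89 − 693.40 = 92.49 m.
P = ρgψ = 1000 × 9.81 × 92.49 = 907327 Pa ≈ 907 kPa.

P ≈ 907 kPa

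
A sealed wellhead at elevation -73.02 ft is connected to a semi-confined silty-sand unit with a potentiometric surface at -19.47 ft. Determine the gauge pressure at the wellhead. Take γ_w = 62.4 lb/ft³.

P ≈ 23.2 psi

Head above the cap: Δh = -19.47 − (-73.02) = 53.55 ft.
P = γΔh/144 = 62.4 × 53.55 / 144 = 23.2 psi.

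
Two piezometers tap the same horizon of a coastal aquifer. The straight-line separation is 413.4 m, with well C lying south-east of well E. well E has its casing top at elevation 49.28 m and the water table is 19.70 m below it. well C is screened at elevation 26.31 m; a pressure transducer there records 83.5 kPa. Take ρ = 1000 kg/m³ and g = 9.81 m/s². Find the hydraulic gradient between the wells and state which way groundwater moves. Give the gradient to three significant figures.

Total head at well E: h = 49.28 − 19.70 = 29.58 m.
Pressure head at well C: ψ = P/(ρg) = 83.5×1000 / (1000 × 9.81) = 8.51 m.
Total head at well C: h = z + ψ = 26.31 + 8.51 = 34.82 m.
Head difference: h(well E) − h(well C) = 29.58 − 34.82 = -5.24 m.
Hydraulic gradient: i = |Δh| / L = 5.24 / 413.4 = 0.0127.
Flow is from higher to lower head: from well C toward well E, i.e. toward the north-west.

i ≈ 0.0127; groundwater flows toward the north-west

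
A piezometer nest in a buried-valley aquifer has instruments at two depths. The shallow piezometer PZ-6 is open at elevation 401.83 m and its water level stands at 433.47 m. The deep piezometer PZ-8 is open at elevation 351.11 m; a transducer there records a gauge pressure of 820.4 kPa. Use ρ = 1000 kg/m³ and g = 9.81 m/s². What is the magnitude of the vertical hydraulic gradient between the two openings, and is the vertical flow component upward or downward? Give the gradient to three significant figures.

|i_v| ≈ 0.0250; vertical flow is upward

Total head at PZ-6: h = 433.47 m (water level in the standpipe).
Pressure head at PZ-8: ψ = P/(ρg) = 820.4×1000 / (1000 × 9.81) = 83.63 m.
Total head at PZ-8: h = z + ψ = 351.11 + 83.63 = 434.74 m.
Δh = h(PZ-6) − h(PZ-8) = 433.47 − 434.74 = -1.27 m.
Vertical separation Δz = 401.83 − 351.11 = 50.72 m.
|i_v| = |Δh| / Δz = 1.27 / 50.72 = 0.0250.
Head is higher in the deep piezometer, so vertical flow is upward (discharge condition).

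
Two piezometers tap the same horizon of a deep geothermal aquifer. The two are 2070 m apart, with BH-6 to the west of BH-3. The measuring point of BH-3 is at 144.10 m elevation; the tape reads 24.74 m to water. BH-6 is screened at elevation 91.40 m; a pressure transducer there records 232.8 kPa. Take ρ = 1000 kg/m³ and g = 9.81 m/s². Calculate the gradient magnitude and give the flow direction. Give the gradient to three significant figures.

Total head at BH-3: h = 144.10 − 24.74 = 119.36 m.
Pressure head at BH-6: ψ = P/(ρg) = 232.8×1000 / (1000 × 9.81) = 23.73 m.
Total head at BH-6: h = z + ψ = 91.40 + 23.73 = 115.13 m.
Head difference: h(BH-3) − h(BH-6) = 119.36 − 115.13 = 4.23 m.
Hydraulic gradient: i = |Δh| / L = 4.23 / 2070 = 0.00204.
Flow is from higher to lower head: from BH-3 toward BH-6, i.e. toward the west.

i ≈ 0.00204; groundwater flows toward the west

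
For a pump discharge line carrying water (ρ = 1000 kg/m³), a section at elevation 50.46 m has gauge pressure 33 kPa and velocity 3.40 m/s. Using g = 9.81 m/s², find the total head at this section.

h ≈ 54.41 m

Pressure head ψ = P/(ρg) = 33×1000 / (1000 × 9.81) = 3.36 m.
Velocity head = v²/(2g) = 3.40² / (2 × 9.81) = 0.589 m.
h = z + ψ + v²/(2g) = 50.46 + 3.36 + 0.589 = 54.41 m.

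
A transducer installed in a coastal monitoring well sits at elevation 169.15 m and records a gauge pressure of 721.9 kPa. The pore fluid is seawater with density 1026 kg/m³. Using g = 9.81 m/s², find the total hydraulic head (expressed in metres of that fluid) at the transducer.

ψ = P/(ρg) = 721.9×1000 / (1026 × 9.81) = 71.72 m.
h = z + ψ = 169.15 + 71.72 = 240.87 m.

h ≈ 240.87 m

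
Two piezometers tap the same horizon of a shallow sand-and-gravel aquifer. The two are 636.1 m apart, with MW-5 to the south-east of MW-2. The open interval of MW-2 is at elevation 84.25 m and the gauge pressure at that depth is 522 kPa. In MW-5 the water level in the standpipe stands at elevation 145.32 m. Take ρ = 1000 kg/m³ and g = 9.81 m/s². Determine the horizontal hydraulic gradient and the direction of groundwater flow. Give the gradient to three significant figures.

Pressure head at MW-2: ψ = P/(ρg) = 522×1000 / (1000 × 9.81) = 53.21 m.
Total head at MW-2: h = z + ψ = 84.25 + 53.21 = 137.46 m.
Total head at MW-5: h = 145.32 m (water level in the piezometer is the total head).
Head difference: h(MW-2) − h(MW-5) = 137.46 − 145.32 = -7.86 m.
Hydraulic gradient: i = |Δh| / L = 7.86 / 636.1 = 0.0124.
Flow is from higher to lower head: from MW-5 toward MW-2, i.e. toward the north-west.

i ≈ 0.0124; groundwater flows toward the north-west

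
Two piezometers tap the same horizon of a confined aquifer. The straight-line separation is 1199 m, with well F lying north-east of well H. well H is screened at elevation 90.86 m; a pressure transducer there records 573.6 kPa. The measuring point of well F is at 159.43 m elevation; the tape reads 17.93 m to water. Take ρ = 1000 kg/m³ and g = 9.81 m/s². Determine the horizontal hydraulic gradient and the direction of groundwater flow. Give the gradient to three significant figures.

Pressure head at well H: ψ = P/(ρg) = 573.6×1000 / (1000 × 9.81) = 58.47 m.
Total head at well H: h = z + ψ = 90.86 + 58.47 = 149.33 m.
Total head at well F: h = 159.43 − 17.93 = 141.50 m.
Head difference: h(well H) − h(well F) = 149.33 − 141.50 = 7.83 m.
Hydraulic gradient: i = |Δh| / L = 7.83 / 1199 = 0.00653.
Flow is from higher to lower head: from well H toward well F, i.e. toward the north-east.

i ≈ 0.00653; groundwater flows toward the north-east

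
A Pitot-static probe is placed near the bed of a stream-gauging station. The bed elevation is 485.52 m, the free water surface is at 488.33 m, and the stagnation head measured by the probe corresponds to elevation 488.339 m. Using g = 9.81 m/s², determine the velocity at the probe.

v ≈ 0.420 m/s

Near the bed, under hydrostatic conditions, the piezometric head (z + ψ) equals the free-surface elevation, 488.33 m.
Velocity head = total − piezometric = 488.339 − 488.33 = 0.009 m.
v = √(2g·h_v) = √(2 × 9.81 × 0.009) = 0.420 m/s.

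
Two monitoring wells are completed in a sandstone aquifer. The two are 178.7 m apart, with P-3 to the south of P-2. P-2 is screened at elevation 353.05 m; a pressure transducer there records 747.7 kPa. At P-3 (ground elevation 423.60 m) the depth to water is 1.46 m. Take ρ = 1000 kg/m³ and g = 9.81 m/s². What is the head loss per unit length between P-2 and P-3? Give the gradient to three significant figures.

i ≈ 0.0399 m/m

Pressure head at P-2: ψ = P/(ρg) = 747.7×1000 / (1000 × 9.81) = 76.22 m.
Total head at P-2: h = z + ψ = 353.05 + 76.22 = 429.27 m.
Total head at P-3: h = 423.60 − 1.46 = 422.14 m.
Head difference: h(P-2) − h(P-3) = 429.27 − 422.14 = 7.13 m.
Hydraulic gradient: i = |Δh| / L = 7.13 / 178.7 = 0.0399.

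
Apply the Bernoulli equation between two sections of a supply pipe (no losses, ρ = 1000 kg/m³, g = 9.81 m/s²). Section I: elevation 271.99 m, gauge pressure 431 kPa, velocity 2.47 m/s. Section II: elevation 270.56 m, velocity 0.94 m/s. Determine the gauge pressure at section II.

Pressure head at I: ψ₁ = P₁/(ρg) = 431×1000 / (1000 × 9.81) = 43.93 m.
Velocity heads: v₁²/2g = 2.47²/19.62 = 0.311 m; v₂²/2g = 0.94²/19.62 = 0.045 m.
Total head H = z₁ + ψ₁ + v₁²/2g = 271.99 + 43.93 + 0.311 = 316.23 m.
ψ₂ = H − z₂ − v₂²/2g = 316.23 − 270.56 − 0.045 = 45.63 m.
P₂ = ρgψ₂ = 1000 × 9.81 × 45.63 ≈ 448 kPa.

P₂ ≈ 448 kPa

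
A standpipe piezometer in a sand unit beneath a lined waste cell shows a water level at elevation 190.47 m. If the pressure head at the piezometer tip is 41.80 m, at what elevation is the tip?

z = h − ψ = 190.47 − 41.80 = 148.67 m.

z ≈ 148.67 m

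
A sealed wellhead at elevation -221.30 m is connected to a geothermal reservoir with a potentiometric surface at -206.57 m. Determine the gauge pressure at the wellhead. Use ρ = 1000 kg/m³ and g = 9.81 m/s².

Head above the cap: Δh = -206.57 − (-221.30) = 14.73 m.
P = ρgΔh = 1000 × 9.81 × 14.73 = 144501 Pa ≈ 145 kPa.

P ≈ 145 kPa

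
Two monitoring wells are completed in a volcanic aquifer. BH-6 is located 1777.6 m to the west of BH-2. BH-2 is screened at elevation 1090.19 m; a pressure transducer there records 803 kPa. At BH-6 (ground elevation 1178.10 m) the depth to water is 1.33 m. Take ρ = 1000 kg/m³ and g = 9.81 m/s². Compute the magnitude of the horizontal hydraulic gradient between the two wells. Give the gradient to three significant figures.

i ≈ 0.00266

Pressure head at BH-2: ψ = P/(ρg) = 803×1000 / (1000 × 9.81) = 81.86 m.
Total head at BH-2: h = z + ψ = 1090.19 + 81.86 = 1172.05 m.
Total head at BH-6: h = 1178.10 − 1.33 = 1176.77 m.
Head difference: h(BH-2) − h(BH-6) = 1172.05 − 1176.77 = -4.72 m.
Hydraulic gradient: i = |Δh| / L = 4.72 / 1777.6 = 0.00266.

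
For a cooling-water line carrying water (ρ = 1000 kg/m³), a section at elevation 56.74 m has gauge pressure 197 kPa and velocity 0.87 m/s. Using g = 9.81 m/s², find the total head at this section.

h ≈ 76.86 m

Pressure head ψ = P/(ρg) = 197×1000 / (1000 × 9.81) = 20.08 m.
Velocity head = v²/(2g) = 0.87² / (2 × 9.81) = 0.039 m.
h = z + ψ + v²/(2g) = 56.74 + 20.08 + 0.039 = 76.86 m.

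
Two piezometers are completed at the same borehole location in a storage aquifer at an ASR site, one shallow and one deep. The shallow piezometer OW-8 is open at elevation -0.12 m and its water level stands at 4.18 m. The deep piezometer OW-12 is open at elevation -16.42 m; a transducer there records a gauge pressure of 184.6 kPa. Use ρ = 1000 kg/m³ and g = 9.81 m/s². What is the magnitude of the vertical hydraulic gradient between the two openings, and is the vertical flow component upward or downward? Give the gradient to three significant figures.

|i_v| ≈ 0.109; vertical flow is downward

Total head at OW-8: h = 4.18 m (water level in the standpipe).
Pressure head at OW-12: ψ = P/(ρg) = 184.6×1000 / (1000 × 9.81) = 18.82 m.
Total head at OW-12: h = z + ψ = -16.42 + 18.82 = 2.40 m.
Δh = h(OW-8) − h(OW-12) = 4.18 − 2.40 = 1.78 m.
Vertical separation Δz = -0.12 − (-16.42) = 16.30 m.
|i_v| = |Δh| / Δz = 1.78 / 16.30 = 0.109.
Head is higher in the shallow piezometer, so vertical flow is downward (recharge condition).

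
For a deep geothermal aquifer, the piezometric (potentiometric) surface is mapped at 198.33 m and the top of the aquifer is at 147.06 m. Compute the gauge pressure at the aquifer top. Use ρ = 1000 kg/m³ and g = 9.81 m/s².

Pressure head at the aquifer top: ψ = h − z = 198.33 − 147.06 = 51.27 m.
P = ρgψ = 1000 × 9.81 × 51.27 = 502959 Pa ≈ 503 kPa.

P ≈ 503 kPa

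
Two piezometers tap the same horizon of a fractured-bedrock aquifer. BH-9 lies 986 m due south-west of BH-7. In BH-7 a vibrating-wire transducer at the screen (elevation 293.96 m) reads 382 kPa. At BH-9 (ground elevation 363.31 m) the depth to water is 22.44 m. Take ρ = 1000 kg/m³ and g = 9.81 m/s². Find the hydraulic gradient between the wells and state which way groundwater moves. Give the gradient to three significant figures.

Pressure head at BH-7: ψ = P/(ρg) = 382×1000 / (1000 × 9.81) = 38.94 m.
Total head at BH-7: h = z + ψ = 293.96 + 38.94 = 332.90 m.
Total head at BH-9: h = 363.31 − 22.44 = 340.87 m.
Head difference: h(BH-7) − h(BH-9) = 332.90 − 340.87 = -7.97 m.
Hydraulic gradient: i = |Δh| / L = 7.97 / 986 = 0.00808.
Flow is from higher to lower head: from BH-9 toward BH-7, i.e. toward the north-east.

i ≈ 0.00808; groundwater flows toward the north-east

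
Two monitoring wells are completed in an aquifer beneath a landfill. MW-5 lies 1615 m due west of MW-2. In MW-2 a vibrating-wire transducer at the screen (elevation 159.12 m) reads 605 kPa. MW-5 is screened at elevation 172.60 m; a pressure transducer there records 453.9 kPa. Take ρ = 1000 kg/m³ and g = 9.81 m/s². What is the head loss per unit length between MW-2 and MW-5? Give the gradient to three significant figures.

i ≈ 0.00119 m/m

Pressure head at MW-2: ψ = P/(ρg) = 605×1000 / (1000 × 9.81) = 61.67 m.
Total head at MW-2: h = z + ψ = 159.12 + 61.67 = 220.79 m.
Pressure head at MW-5: ψ = P/(ρg) = 453.9×1000 / (1000 × 9.81) = 46.27 m.
Total head at MW-5: h = z + ψ = 172.60 + 46.27 = 218.87 m.
Head difference: h(MW-2) − h(MW-5) = 220.79 − 218.87 = 1.92 m.
Hydraulic gradient: i = |Δh| / L = 1.92 / 1615 = 0.00119.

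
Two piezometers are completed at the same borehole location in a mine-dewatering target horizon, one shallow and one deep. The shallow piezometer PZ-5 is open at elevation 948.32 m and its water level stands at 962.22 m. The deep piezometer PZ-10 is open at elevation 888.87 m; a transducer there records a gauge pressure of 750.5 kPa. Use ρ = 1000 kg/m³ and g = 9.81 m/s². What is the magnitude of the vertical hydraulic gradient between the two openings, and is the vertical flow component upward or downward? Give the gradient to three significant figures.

Total head at PZ-5: h = 962.22 m (water level in the standpipe).
Pressure head at PZ-10: ψ = P/(ρg) = 750.5×1000 / (1000 × 9.81) = 76.50 m.
Total head at PZ-10: h = z + ψ = 888.87 + 76.50 = 965.37 m.
Δh = h(PZ-5) − h(PZ-10) = 962.22 − 965.37 = -3.15 m.
Vertical separation Δz = 948.32 − 888.87 = 59.45 m.
|i_v| = |Δh| / Δz = 3.15 / 59.45 = 0.0530.
Head is higher in the deep piezometer, so vertical flow is upward (discharge condition).

|i_v| ≈ 0.0530; vertical flow is upward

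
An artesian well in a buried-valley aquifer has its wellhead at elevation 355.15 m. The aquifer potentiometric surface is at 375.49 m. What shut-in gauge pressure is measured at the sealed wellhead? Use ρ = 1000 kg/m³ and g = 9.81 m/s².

Head above the cap: Δh = 375.49 − 355.15 = 20.34 m.
P = ρgΔh = 1000 × 9.81 × 20.34 = 199535 Pa ≈ 200 kPa.

P ≈ 200 kPa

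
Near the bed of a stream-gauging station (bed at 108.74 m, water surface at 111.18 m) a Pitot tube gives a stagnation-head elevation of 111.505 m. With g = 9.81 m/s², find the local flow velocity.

Near the bed, under hydrostatic conditions, the piezometric head (z + ψ) equals the free-surface elevation, 111.18 m.
Velocity head = total − piezometric = 111.505 − 111.18 = 0.325 m.
v = √(2g·h_v) = √(2 × 9.81 × 0.325) = 2.53 m/s.

v ≈ 2.53 m/s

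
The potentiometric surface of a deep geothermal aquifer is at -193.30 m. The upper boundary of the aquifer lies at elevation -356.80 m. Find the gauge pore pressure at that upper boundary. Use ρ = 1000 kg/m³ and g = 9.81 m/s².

P ≈ 1600 kPa

Pressure head at the aquifer top: ψ = h − z = -193.30 − (-356.80) = 163.50 m.
P = ρgψ = 1000 × 9.81 × 163.50 = 1603935 Pa ≈ 1600 kPa.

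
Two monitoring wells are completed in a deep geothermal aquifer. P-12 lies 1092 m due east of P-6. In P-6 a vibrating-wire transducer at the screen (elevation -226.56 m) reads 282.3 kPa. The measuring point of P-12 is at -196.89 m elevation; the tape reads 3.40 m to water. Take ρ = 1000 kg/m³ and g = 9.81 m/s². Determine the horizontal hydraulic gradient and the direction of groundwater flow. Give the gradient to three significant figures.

Pressure head at P-6: ψ = P/(ρg) = 282.3×1000 / (1000 × 9.81) = 28.78 m.
Total head at P-6: h = z + ψ = -226.56 + 28.78 = -197.78 m.
Total head at P-12: h = -196.89 − 3.40 = -200.29 m.
Head difference: h(P-6) − h(P-12) = -197.78 − (-200.29) = 2.51 m.
Hydraulic gradient: i = |Δh| / L = 2.51 / 1092 = 0.00230.
Flow is from higher to lower head: from P-6 toward P-12, i.e. toward the east.

i ≈ 0.00230; groundwater flows toward the east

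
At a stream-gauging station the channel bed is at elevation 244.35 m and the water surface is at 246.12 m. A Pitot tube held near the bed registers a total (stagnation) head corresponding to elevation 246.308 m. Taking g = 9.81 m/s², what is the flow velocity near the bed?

v ≈ 1.92 m/s

Near the bed, under hydrostatic conditions, the piezometric head (z + ψ) equals the free-surface elevation, 246.12 m.
Velocity head = total − piezometric = 246.308 − 246.12 = 0.188 m.
v = √(2g·h_v) = √(2 × 9.81 × 0.188) = 1.92 m/s.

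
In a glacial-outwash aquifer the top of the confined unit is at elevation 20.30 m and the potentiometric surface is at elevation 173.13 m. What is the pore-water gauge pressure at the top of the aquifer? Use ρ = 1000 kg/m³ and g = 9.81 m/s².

P ≈ 1500 kPa

Pressure head at the aquifer top: ψ = h − z = 173.13 − 20.30 = 152.83 m.
P = ρgψ = 1000 × 9.81 × 152.83 = 1499262 Pa ≈ 1500 kPa.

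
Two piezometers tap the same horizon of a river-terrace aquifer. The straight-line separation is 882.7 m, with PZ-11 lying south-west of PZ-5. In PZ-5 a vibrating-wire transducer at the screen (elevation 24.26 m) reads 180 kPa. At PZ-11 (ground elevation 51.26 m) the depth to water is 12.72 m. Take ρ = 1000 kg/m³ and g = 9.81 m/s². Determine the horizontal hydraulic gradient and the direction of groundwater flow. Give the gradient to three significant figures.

Pressure head at PZ-5: ψ = P/(ρg) = 180×1000 / (1000 × 9.81) = 18.35 m.
Total head at PZ-5: h = z + ψ = 24.26 + 18.35 = 42.61 m.
Total head at PZ-11: h = 51.26 − 12.72 = 38.54 m.
Head difference: h(PZ-5) − h(PZ-11) = 42.61 − 38.54 = 4.07 m.
Hydraulic gradient: i = |Δh| / L = 4.07 / 882.7 = 0.00461.
Flow is from higher to lower head: from PZ-5 toward PZ-11, i.e. toward the south-west.

i ≈ 0.00461; groundwater flows toward the south-west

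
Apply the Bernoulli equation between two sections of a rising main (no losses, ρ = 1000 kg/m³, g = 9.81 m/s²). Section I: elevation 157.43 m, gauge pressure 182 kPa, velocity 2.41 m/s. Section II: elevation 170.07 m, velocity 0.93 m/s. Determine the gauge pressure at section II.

Pressure head at I: ψ₁ = P₁/(ρg) = 182×1000 / (1000 × 9.81) = 18.55 m.
Velocity heads: v₁²/2g = 2.41²/19.62 = 0.296 m; v₂²/2g = 0.93²/19.62 = 0.044 m.
Total head H = z₁ + ψ₁ + v₁²/2g = 157.43 + 18.55 + 0.296 = 176.28 m.
ψ₂ = H − z₂ − v₂²/2g = 176.28 − 170.07 − 0.044 = 6.17 m.
P₂ = ρgψ₂ = 1000 × 9.81 × 6.17 ≈ 60.5 kPa.

P₂ ≈ 60.5 kPa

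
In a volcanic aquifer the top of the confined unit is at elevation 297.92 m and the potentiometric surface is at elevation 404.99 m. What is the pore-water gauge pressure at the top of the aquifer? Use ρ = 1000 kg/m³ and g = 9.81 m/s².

Pressure head at the aquifer top: ψ = h − z = 404.99 − 297.92 = 107.07 m.
P = ρgψ = 1000 × 9.81 × 107.07 = 1050357 Pa ≈ 1050 kPa.

P ≈ 1050 kPa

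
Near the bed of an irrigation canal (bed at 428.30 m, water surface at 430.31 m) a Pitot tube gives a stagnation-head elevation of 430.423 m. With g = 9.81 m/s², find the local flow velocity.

v ≈ 1.49 m/s

Near the bed, under hydrostatic conditions, the piezometric head (z + ψ) equals the free-surface elevation, 430.31 m.
Velocity head = total − piezometric = 430.423 − 430.31 = 0.113 m.
v = √(2g·h_v) = √(2 × 9.81 × 0.113) = 1.49 m/s.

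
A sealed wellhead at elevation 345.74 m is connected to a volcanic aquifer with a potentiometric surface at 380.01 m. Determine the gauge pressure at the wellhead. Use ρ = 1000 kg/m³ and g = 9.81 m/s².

Head above the cap: Δh = 380.01 − 345.74 = 34.27 m.
P = ρgΔh = 1000 × 9.81 × 34.27 = 336189 Pa ≈ 336 kPa.

P ≈ 336 kPa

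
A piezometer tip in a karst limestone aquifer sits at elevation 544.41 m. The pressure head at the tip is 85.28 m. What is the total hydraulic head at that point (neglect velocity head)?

h ≈ 629.69 m

h = z + ψ = 544.41 + 85.28 = 629.69 m.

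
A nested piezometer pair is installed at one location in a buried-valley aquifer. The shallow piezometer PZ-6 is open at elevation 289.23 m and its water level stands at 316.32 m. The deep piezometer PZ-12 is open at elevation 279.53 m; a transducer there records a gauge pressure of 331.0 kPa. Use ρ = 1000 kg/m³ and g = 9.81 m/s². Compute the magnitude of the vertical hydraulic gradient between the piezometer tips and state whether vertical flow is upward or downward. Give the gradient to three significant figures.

Total head at PZ-6: h = 316.32 m (water level in the standpipe).
Pressure head at PZ-12: ψ = P/(ρg) = 331.0×1000 / (1000 × 9.81) = 33.74 m.
Total head at PZ-12: h = z + ψ = 279.53 + 33.74 = 313.27 m.
Δh = h(PZ-6) − h(PZ-12) = 316.32 − 313.27 = 3.05 m.
Vertical separation Δz = 289.23 − 279.53 = 9.70 m.
|i_v| = |Δh| / Δz = 3.05 / 9.70 = 0.314.
Head is higher in the shallow piezometer, so vertical flow is downward (recharge condition).

|i_v| ≈ 0.314; vertical flow is downward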